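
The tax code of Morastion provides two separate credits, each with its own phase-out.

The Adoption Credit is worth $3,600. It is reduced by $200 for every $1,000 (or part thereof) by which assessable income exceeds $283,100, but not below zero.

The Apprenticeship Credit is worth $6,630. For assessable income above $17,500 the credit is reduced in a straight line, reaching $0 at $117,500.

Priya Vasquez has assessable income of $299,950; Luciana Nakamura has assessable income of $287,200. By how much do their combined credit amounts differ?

$2,400

Priya ($299,950): Adoption Credit: income exceeds $283,100 by $16,850, which is 17 full-or-partial $1,000 increments; reduction = 17 × $200 = $3,400, leaving $200. Apprenticeship Credit: $299,950 is at or above $117,500, so the credit is $0. total $200 + $0 = $200
Luciana ($287,200): Adoption Credit: income exceeds $283,100 by $4,100, which is 5 full-or-partial $1,000 increments; reduction = 5 × $200 = $1,000, leaving $2,600. Apprenticeship Credit: $287,200 is at or above $117,500, so the credit is $0. total $2,600 + $0 = $2,600
Difference: |$200 − $2,600| = $2,400.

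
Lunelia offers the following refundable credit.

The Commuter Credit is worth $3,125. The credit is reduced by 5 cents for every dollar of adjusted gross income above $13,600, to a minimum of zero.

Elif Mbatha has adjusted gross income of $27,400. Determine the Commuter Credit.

Commuter Credit: 5% of the $13,800 excess over $13,600 is $690; credit = $3,125 − $690 = $2,435.

$2,435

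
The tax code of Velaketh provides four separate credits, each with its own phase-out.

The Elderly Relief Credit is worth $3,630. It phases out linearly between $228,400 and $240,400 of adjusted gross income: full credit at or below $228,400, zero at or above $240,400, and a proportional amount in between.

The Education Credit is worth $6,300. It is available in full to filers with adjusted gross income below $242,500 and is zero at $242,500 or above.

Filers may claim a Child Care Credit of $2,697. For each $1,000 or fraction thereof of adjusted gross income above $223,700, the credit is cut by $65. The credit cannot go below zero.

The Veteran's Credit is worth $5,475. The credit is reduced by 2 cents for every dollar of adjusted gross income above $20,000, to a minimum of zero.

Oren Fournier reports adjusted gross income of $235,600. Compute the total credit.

$10,832

Elderly Relief Credit: $235,600 is $7,200 into a $12,000 phase-out range, leaving 4,800/12,000 of the credit: $3,630 × 4,800/12,000 = $1,452.
Education Credit: $235,600 is below the $242,500 cutoff, so the full $6,300 applies.
Child Care Credit: income exceeds $223,700 by $11,900, which is 12 full-or-partial $1,000 increments; reduction = 12 × $65 = $780, leaving $1,917.
Veteran's Credit: 2% of the $215,600 excess over $20,000 is $4,312; credit = $5,475 − $4,312 = $1,163.
Total: $1,452 + $6,300 + $1,917 + $1,163 = $10,832.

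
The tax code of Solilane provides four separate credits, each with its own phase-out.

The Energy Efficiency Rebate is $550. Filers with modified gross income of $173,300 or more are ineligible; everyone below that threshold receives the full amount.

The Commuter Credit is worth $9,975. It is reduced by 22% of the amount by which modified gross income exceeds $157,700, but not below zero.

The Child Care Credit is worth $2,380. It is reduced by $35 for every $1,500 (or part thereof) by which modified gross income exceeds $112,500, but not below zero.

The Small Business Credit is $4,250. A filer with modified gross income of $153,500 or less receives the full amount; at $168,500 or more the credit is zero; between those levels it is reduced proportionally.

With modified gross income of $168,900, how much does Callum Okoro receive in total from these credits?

Energy Efficiency Rebate: $168,900 is below the $173,300 cutoff, so the full $550 applies.
Commuter Credit: 22% of the $11,200 excess over $157,700 is $2,464; credit = $9,975 − $2,464 = $7,511.
Child Care Credit: income exceeds $112,500 by $56,400, which is 38 full-or-partial $1,500 increments; reduction = 38 × $35 = $1,330, leaving $1,050.
Small Business Credit: $168,900 is at or above $168,500, so the credit is $0.
Total: $550 + $7,511 + $1,050 + $0 = $9,111.

$9,111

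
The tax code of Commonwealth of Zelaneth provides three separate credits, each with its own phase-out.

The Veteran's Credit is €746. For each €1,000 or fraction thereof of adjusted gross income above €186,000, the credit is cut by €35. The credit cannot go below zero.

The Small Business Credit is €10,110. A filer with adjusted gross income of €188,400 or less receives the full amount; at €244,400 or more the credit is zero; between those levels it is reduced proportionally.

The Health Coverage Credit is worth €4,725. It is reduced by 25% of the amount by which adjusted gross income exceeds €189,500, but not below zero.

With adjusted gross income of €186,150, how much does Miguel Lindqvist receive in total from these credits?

Veteran's Credit: income exceeds €186,000 by €150, which is 1 full-or-partial €1,000 increment; reduction = 1 × €35 = €35, leaving €711.
Small Business Credit: €186,150 is at or below the €188,400 threshold, so the full €10,110 applies.
Health Coverage Credit: €186,150 is at or below the €189,500 threshold, so the full €4,725 applies.
Total: €711 + €10,110 + €4,725 = €15,546.

€15,546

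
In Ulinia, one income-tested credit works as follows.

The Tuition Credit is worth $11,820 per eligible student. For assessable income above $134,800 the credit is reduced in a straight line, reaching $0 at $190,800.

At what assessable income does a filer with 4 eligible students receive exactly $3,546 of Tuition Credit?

Full credit = 4 × $11,820 = $47,280.
$3,546 is 3,546/47,280 of the full $47,280, so 43,734/47,280 of the $56,000 range has been used: income = $134,800 + $56,000 × 43,734/47,280 = $186,600.

$186,600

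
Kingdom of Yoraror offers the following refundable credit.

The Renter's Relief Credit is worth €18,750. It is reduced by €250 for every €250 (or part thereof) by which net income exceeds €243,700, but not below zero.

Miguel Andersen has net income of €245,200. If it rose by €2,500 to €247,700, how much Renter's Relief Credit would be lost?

At €245,200 — income exceeds €243,700 by €1,500, which is 6 full-or-partial €250 increments; reduction = 6 × €250 = €1,500, leaving €17,250.
At €247,700 — income exceeds €243,700 by €4,000, which is 16 full-or-partial €250 increments; reduction = 16 × €250 = €4,000, leaving €14,750.
Lost: €17,250 − €14,750 = €2,500.

€2,500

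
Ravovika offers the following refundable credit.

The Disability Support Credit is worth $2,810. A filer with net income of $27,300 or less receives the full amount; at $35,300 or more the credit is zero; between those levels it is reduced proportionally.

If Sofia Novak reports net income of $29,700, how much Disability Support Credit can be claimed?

$1,967

Disability Support Credit: $29,700 is $2,400 into a $8,000 phase-out range, leaving 5,600/8,000 of the credit: $2,810 × 5,600/8,000 = $1,967.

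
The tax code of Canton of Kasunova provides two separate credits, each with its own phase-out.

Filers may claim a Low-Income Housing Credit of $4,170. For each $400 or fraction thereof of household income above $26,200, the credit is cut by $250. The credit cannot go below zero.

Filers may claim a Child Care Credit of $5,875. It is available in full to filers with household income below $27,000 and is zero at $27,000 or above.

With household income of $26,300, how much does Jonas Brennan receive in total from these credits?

Low-Income Housing Credit: income exceeds $26,200 by $100, which is 1 full-or-partial $400 increment; reduction = 1 × $250 = $250, leaving $3,920.
Child Care Credit: $26,300 is below the $27,000 cutoff, so the full $5,875 applies.
Total: $3,920 + $5,875 = $9,795.

$9,795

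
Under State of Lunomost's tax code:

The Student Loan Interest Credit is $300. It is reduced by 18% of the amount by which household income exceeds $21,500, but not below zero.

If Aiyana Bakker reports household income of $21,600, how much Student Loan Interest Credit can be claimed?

$282

Student Loan Interest Credit: 18% of the $100 excess over $21,500 is $18; credit = $300 − $18 = $282.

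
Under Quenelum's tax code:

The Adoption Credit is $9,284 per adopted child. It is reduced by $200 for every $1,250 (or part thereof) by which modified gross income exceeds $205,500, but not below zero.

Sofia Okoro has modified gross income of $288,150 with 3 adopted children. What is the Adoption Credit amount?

Adoption Credit: base = 3 × $9,284 = $27,852. income exceeds $205,500 by $82,650, which is 67 full-or-partial $1,250 increments; reduction = 67 × $200 = $13,400, leaving $14,452.

$14,452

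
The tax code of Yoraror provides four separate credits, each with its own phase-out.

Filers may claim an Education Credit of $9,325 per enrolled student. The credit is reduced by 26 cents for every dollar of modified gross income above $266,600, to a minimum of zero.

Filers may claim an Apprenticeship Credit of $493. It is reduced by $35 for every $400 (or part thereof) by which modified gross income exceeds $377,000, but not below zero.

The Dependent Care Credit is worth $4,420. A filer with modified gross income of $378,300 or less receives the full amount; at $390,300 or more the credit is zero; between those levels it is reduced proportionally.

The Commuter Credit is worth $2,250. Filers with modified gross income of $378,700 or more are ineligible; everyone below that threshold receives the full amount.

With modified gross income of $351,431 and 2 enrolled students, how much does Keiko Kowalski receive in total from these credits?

Education Credit: base = 2 × $9,325 = $18,650. 26% of the $84,831 excess over $266,600 is $22,056.06 ≥ base, so the credit is $0.
Apprenticeship Credit: $351,431 is at or below the $377,000 threshold, so the full $493 applies.
Dependent Care Credit: $351,431 is at or below the $378,300 threshold, so the full $4,420 applies.
Commuter Credit: $351,431 is below the $378,700 cutoff, so the full $2,250 applies.
Total: $0 + $493 + $4,420 + $2,250 = $7,163.

$7,163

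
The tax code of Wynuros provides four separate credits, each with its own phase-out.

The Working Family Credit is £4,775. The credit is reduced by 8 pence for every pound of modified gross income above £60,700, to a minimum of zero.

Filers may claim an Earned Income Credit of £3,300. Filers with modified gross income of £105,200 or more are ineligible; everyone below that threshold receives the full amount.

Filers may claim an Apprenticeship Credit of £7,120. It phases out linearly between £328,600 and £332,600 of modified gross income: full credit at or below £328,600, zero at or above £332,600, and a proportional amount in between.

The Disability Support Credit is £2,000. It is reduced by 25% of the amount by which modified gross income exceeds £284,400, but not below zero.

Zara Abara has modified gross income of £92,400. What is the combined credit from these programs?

Working Family Credit: 8% of the £31,700 excess over £60,700 is £2,536; credit = £4,775 − £2,536 = £2,239.
Earned Income Credit: £92,400 is below the £105,200 cutoff, so the full £3,300 applies.
Apprenticeship Credit: £92,400 is at or below the £328,600 threshold, so the full £7,120 applies.
Disability Support Credit: £92,400 is at or below the £284,400 threshold, so the full £2,000 applies.
Total: £2,239 + £3,300 + £7,120 + £2,000 = £14,659.

£14,659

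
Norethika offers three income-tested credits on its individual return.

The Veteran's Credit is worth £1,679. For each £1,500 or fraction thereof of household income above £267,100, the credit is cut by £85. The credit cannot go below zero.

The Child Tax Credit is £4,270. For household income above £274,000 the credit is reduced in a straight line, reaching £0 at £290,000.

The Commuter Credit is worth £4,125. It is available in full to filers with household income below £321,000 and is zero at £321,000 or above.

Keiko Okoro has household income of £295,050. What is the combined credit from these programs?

Veteran's Credit: income exceeds £267,100 by £27,950, which is 19 full-or-partial £1,500 increments; reduction = 19 × £85 = £1,615, leaving £64.
Child Tax Credit: £295,050 is at or above £290,000, so the credit is £0.
Commuter Credit: £295,050 is below the £321,000 cutoff, so the full £4,125 applies.
Total: £64 + £0 + £4,125 = £4,189.

£4,189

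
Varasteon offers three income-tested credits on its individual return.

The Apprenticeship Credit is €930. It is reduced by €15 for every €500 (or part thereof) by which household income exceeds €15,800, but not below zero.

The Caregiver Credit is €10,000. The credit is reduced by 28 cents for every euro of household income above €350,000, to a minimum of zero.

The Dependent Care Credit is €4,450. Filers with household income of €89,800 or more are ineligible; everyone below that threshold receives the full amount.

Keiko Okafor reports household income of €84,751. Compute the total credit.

Apprenticeship Credit: income exceeds €15,800 by €68,951 → 138 increments × €15 = €2,070 ≥ base, so the credit is €0.
Caregiver Credit: €84,751 is at or below the €350,000 threshold, so the full €10,000 applies.
Dependent Care Credit: €84,751 is below the €89,800 cutoff, so the full €4,450 applies.
Total: €0 + €10,000 + €4,450 = €14,450.

€14,450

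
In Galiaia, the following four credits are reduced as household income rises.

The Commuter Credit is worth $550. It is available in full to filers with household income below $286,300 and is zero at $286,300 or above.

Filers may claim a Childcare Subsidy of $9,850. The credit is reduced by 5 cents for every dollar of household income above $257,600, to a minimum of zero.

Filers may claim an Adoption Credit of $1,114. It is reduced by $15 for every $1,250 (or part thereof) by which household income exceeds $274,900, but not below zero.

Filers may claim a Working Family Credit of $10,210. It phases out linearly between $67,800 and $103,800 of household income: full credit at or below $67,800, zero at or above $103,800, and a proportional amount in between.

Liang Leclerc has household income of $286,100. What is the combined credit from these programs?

$9,954

Commuter Credit: $286,100 is below the $286,300 cutoff, so the full $550 applies.
Childcare Subsidy: 5% of the $28,500 excess over $257,600 is $1,425; credit = $9,850 − $1,425 = $8,425.
Adoption Credit: income exceeds $274,900 by $11,200, which is 9 full-or-partial $1,250 increments; reduction = 9 × $15 = $135, leaving $979.
Working Family Credit: $286,100 is at or above $103,800, so the credit is $0.
Total: $550 + $8,425 + $979 + $0 = $9,954.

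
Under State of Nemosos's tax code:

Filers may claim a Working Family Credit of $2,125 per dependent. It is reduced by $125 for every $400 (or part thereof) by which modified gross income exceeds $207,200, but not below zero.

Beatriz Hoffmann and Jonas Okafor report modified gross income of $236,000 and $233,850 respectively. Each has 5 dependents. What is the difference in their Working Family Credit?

Beatriz ($236,000): Working Family Credit: base = 5 × $2,125 = $10,625. income exceeds $207,200 by $28,800, which is 72 full-or-partial $400 increments; reduction = 72 × $125 = $9,000, leaving $1,625.
Jonas ($233,850): Working Family Credit: base = 5 × $2,125 = $10,625. income exceeds $207,200 by $26,650, which is 67 full-or-partial $400 increments; reduction = 67 × $125 = $8,375, leaving $2,250.
Difference: |$1,625 − $2,250| = $625.

$625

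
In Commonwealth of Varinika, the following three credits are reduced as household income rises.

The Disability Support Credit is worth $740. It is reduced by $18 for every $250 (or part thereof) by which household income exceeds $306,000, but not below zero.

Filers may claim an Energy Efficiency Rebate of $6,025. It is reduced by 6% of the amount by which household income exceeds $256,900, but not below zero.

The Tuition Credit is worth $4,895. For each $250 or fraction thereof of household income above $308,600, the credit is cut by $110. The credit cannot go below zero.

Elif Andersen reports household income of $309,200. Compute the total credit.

$7,958

Disability Support Credit: income exceeds $306,000 by $3,200, which is 13 full-or-partial $250 increments; reduction = 13 × $18 = $234, leaving $506.
Energy Efficiency Rebate: 6% of the $52,300 excess over $256,900 is $3,138; credit = $6,025 − $3,138 = $2,887.
Tuition Credit: income exceeds $308,600 by $600, which is 3 full-or-partial $250 increments; reduction = 3 × $110 = $330, leaving $4,565.
Total: $506 + $2,887 + $4,565 = $7,958.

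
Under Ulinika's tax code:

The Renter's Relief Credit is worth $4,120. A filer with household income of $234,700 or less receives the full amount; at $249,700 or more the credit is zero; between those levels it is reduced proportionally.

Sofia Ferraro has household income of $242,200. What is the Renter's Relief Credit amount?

$2,060

Renter's Relief Credit: $242,200 is $7,500 into a $15,000 phase-out range, leaving 7,500/15,000 of the credit: $4,120 × 7,500/15,000 = $2,060.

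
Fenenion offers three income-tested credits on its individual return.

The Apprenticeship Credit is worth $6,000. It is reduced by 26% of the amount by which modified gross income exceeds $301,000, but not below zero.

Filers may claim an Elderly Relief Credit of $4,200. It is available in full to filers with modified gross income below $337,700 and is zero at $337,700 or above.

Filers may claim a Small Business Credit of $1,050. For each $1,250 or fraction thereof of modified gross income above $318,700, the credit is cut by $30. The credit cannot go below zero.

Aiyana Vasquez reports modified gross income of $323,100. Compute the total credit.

$5,384

Apprenticeship Credit: 26% of the $22,100 excess over $301,000 is $5,746; credit = $6,000 − $5,746 = $254.
Elderly Relief Credit: $323,100 is below the $337,700 cutoff, so the full $4,200 applies.
Small Business Credit: income exceeds $318,700 by $4,400, which is 4 full-or-partial $1,250 increments; reduction = 4 × $30 = $120, leaving $930.
Total: $254 + $4,200 + $930 = $5,384.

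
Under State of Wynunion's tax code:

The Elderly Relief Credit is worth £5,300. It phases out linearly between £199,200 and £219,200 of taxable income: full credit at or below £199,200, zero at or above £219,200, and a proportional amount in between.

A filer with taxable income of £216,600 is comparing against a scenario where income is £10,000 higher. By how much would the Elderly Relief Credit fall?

£689

At £216,600 — £216,600 is £17,400 into a £20,000 phase-out range, leaving 2,600/20,000 of the credit: £5,300 × 2,600/20,000 = £689.
At £226,600 — £226,600 is at or above £219,200, so the credit is £0.
Lost: £689 − £0 = £689.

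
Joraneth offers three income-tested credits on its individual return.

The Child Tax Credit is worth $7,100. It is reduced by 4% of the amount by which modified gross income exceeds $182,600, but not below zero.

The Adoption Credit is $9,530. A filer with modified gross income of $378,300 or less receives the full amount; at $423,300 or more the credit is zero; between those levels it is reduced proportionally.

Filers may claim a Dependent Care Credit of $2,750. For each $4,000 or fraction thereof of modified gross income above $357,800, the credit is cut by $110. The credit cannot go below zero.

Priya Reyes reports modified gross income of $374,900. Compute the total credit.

$11,730

Child Tax Credit: 4% of the $192,300 excess over $182,600 is $7,692 ≥ base, so the credit is $0.
Adoption Credit: $374,900 is at or below the $378,300 threshold, so the full $9,530 applies.
Dependent Care Credit: income exceeds $357,800 by $17,100, which is 5 full-or-partial $4,000 increments; reduction = 5 × $110 = $550, leaving $2,200.
Total: $0 + $9,530 + $2,200 = $11,730.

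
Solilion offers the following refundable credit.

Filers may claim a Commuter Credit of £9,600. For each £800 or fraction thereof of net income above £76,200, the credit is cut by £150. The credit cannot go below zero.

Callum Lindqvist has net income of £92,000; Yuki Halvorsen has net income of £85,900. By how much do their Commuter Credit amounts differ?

£1,050

Callum (£92,000): Commuter Credit: income exceeds £76,200 by £15,800, which is 20 full-or-partial £800 increments; reduction = 20 × £150 = £3,000, leaving £6,600.
Yuki (£85,900): Commuter Credit: income exceeds £76,200 by £9,700, which is 13 full-or-partial £800 increments; reduction = 13 × £150 = £1,950, leaving £7,650.
Difference: |£6,600 − £7,650| = £1,050.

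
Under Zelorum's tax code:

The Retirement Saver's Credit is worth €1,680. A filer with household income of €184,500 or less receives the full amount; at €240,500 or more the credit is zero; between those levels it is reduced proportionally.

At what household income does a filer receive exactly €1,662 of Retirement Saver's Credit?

€1,662 is 1,662/1,680 of the full €1,680, so 18/1,680 of the €56,000 range has been used: income = €184,500 + €56,000 × 18/1,680 = €185,100.

€185,100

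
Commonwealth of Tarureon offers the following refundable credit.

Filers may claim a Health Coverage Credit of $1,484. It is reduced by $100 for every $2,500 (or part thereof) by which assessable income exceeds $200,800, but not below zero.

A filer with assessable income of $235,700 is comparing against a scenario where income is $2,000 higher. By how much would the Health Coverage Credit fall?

$84

At $235,700 — income exceeds $200,800 by $34,900, which is 14 full-or-partial $2,500 increments; reduction = 14 × $100 = $1,400, leaving $84.
At $237,700 — income exceeds $200,800 by $36,900 → 15 increments × $100 = $1,500 ≥ base, so the credit is $0.
Lost: $84 − $0 = $84.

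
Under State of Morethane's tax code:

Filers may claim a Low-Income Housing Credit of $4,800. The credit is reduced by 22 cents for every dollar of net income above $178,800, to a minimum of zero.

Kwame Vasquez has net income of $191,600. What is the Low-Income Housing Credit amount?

$1,984

Low-Income Housing Credit: 22% of the $12,800 excess over $178,800 is $2,816; credit = $4,800 − $2,816 = $1,984.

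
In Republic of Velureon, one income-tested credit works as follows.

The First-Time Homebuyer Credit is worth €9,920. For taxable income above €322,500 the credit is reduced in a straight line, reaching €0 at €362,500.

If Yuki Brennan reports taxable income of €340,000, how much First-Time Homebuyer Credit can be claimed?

€5,580

First-Time Homebuyer Credit: €340,000 is €17,500 into a €40,000 phase-out range, leaving 22,500/40,000 of the credit: €9,920 × 22,500/40,000 = €5,580.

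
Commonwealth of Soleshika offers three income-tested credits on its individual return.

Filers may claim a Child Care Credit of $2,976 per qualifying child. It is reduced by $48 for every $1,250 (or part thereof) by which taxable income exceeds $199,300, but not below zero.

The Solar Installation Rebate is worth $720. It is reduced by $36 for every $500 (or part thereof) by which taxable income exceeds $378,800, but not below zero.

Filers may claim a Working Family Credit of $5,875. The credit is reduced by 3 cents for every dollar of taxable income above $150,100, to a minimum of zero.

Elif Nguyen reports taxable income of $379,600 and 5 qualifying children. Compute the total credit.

Child Care Credit: base = 5 × $2,976 = $14,880. income exceeds $199,300 by $180,300, which is 145 full-or-partial $1,250 increments; reduction = 145 × $48 = $6,960, leaving $7,920.
Solar Installation Rebate: income exceeds $378,800 by $800, which is 2 full-or-partial $500 increments; reduction = 2 × $36 = $72, leaving $648.
Working Family Credit: 3% of the $229,500 excess over $150,100 is $6,885 ≥ base, so the credit is $0.
Total: $7,920 + $648 + $0 = $8,568.

$8,568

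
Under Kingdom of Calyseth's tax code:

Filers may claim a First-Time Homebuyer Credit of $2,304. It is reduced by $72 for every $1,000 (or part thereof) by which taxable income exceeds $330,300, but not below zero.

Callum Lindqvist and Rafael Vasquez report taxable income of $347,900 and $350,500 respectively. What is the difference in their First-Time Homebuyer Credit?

$216

Callum ($347,900): First-Time Homebuyer Credit: income exceeds $330,300 by $17,600, which is 18 full-or-partial $1,000 increments; reduction = 18 × $72 = $1,296, leaving $1,008.
Rafael ($350,500): First-Time Homebuyer Credit: income exceeds $330,300 by $20,200, which is 21 full-or-partial $1,000 increments; reduction = 21 × $72 = $1,512, leaving $792.
Difference: |$1,008 − $792| = $216.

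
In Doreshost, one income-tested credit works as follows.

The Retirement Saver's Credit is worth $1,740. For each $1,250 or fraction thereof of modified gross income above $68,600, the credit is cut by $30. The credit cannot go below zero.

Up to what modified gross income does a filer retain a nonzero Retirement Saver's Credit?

After 57 increments the reduction is 57 × $30 = $1,710, leaving $30; one more increment wipes it out. Increment 57 ends at excess 57 × $1,250 = $71,250, so the highest qualifying income is $68,600 + $71,250 = $139,850.

$139,850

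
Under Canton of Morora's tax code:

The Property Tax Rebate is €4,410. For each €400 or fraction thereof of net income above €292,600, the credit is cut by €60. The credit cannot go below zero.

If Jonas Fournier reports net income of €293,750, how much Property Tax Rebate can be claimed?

€4,230

Property Tax Rebate: income exceeds €292,600 by €1,150, which is 3 full-or-partial €400 increments; reduction = 3 × €60 = €180, leaving €4,230.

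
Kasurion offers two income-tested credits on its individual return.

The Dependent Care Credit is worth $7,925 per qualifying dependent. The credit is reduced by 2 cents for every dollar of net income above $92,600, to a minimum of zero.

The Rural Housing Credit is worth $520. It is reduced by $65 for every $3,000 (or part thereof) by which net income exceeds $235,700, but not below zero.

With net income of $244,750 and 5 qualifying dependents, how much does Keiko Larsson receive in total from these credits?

Dependent Care Credit: base = 5 × $7,925 = $39,625. 2% of the $152,150 excess over $92,600 is $3,043; credit = $39,625 − $3,043 = $36,582.
Rural Housing Credit: income exceeds $235,700 by $9,050, which is 4 full-or-partial $3,000 increments; reduction = 4 × $65 = $260, leaving $260.
Total: $36,582 + $260 = $36,842.

$36,842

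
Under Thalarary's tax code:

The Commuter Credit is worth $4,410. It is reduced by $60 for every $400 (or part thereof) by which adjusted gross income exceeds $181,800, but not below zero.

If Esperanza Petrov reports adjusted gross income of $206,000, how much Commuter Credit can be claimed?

Commuter Credit: income exceeds $181,800 by $24,200, which is 61 full-or-partial $400 increments; reduction = 61 × $60 = $3,660, leaving $750.

$750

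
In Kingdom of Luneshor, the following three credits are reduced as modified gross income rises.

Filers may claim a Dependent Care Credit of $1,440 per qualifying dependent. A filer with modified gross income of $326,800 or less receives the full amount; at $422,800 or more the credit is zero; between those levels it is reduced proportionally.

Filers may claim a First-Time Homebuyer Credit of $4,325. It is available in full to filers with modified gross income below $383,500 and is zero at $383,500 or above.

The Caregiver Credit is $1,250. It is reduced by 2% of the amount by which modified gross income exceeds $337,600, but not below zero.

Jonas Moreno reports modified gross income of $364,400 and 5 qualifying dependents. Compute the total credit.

Dependent Care Credit: base = 5 × $1,440 = $7,200. $364,400 is $37,600 into a $96,000 phase-out range, leaving 58,400/96,000 of the credit: $7,200 × 58,400/96,000 = $4,380.
First-Time Homebuyer Credit: $364,400 is below the $383,500 cutoff, so the full $4,325 applies.
Caregiver Credit: 2% of the $26,800 excess over $337,600 is $536; credit = $1,250 − $536 = $714.
Total: $4,380 + $4,325 + $714 = $9,419.

$9,419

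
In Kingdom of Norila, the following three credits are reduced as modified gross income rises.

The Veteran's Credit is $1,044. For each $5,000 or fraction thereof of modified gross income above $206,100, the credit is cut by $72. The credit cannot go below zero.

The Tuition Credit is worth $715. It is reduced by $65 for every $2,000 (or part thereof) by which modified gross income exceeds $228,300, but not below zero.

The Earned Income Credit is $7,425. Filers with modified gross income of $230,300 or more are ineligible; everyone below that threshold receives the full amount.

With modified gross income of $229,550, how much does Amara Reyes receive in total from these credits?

$8,759

Veteran's Credit: income exceeds $206,100 by $23,450, which is 5 full-or-partial $5,000 increments; reduction = 5 × $72 = $360, leaving $684.
Tuition Credit: income exceeds $228,300 by $1,250, which is 1 full-or-partial $2,000 increment; reduction = 1 × $65 = $65, leaving $650.
Earned Income Credit: $229,550 is below the $230,300 cutoff, so the full $7,425 applies.
Total: $684 + $650 + $7,425 = $8,759.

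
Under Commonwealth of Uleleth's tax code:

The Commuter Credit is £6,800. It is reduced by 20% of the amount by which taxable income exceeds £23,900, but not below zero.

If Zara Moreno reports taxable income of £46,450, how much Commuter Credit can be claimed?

Commuter Credit: 20% of the £22,550 excess over £23,900 is £4,510; credit = £6,800 − £4,510 = £2,290.

£2,290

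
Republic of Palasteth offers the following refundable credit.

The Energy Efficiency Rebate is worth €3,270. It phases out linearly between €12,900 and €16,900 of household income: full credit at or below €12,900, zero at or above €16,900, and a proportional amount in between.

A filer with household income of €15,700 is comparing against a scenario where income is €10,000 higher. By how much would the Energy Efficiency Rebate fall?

At €15,700 — €15,700 is €2,800 into a €4,000 phase-out range, leaving 1,200/4,000 of the credit: €3,270 × 1,200/4,000 = €981.
At €25,700 — €25,700 is at or above €16,900, so the credit is €0.
Lost: €981 − €0 = €981.

€981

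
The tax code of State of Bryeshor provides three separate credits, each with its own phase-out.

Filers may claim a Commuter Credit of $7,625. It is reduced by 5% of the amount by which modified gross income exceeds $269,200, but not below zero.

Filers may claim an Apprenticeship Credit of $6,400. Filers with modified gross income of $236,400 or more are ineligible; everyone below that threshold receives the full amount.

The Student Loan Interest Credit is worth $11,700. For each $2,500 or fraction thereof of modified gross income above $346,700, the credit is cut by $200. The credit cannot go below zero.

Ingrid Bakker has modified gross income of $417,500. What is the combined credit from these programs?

$6,110

Commuter Credit: 5% of the $148,300 excess over $269,200 is $7,415; credit = $7,625 − $7,415 = $210.
Apprenticeship Credit: $417,500 meets or exceeds the $236,400 cutoff, so the credit is $0.
Student Loan Interest Credit: income exceeds $346,700 by $70,800, which is 29 full-or-partial $2,500 increments; reduction = 29 × $200 = $5,800, leaving $5,900.
Total: $210 + $0 + $5,900 = $6,110.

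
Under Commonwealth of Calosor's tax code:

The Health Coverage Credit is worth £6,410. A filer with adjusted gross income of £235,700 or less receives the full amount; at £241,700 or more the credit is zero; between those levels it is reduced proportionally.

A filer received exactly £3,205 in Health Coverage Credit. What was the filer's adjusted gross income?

£3,205 is 3,205/6,410 of the full £6,410, so 3,205/6,410 of the £6,000 range has been used: income = £235,700 + £6,000 × 3,205/6,410 = £238,700.

£238,700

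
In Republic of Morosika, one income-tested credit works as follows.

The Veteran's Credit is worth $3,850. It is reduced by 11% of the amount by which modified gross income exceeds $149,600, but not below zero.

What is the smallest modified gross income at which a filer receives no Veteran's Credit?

$184,600

The credit falls by 11% of each dollar above $149,600, so it reaches zero when the excess is $3,850 / 11% = $35,000: income = $149,600 + $35,000 = $184,600.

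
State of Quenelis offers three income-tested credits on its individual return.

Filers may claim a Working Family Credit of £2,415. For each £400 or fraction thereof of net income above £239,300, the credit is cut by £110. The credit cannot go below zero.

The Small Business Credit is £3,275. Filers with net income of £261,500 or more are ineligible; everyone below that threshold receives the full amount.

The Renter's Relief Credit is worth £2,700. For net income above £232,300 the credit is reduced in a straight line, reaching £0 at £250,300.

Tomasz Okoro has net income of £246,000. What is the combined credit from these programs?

£4,465

Working Family Credit: income exceeds £239,300 by £6,700, which is 17 full-or-partial £400 increments; reduction = 17 × £110 = £1,870, leaving £545.
Small Business Credit: £246,000 is below the £261,500 cutoff, so the full £3,275 applies.
Renter's Relief Credit: £246,000 is £13,700 into a £18,000 phase-out range, leaving 4,300/18,000 of the credit: £2,700 × 4,300/18,000 = £645.
Total: £545 + £3,275 + £645 = £4,465.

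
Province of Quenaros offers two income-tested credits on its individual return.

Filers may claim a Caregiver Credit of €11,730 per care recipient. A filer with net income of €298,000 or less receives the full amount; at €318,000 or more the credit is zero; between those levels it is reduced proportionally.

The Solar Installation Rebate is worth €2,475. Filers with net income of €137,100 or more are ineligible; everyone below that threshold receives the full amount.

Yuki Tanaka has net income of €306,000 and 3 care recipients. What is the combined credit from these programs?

€21,114

Caregiver Credit: base = 3 × €11,730 = €35,190. €306,000 is €8,000 into a €20,000 phase-out range, leaving 12,000/20,000 of the credit: €35,190 × 12,000/20,000 = €21,114.
Solar Installation Rebate: €306,000 meets or exceeds the €137,100 cutoff, so the credit is €0.
Total: €21,114 + €0 = €21,114.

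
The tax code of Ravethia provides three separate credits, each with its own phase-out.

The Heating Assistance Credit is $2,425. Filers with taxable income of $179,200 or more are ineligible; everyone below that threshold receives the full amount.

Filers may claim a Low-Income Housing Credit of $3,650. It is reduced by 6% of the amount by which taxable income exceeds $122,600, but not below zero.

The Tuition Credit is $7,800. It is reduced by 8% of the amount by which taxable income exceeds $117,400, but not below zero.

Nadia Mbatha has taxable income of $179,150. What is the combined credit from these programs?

Heating Assistance Credit: $179,150 is below the $179,200 cutoff, so the full $2,425 applies.
Low-Income Housing Credit: 6% of the $56,550 excess over $122,600 is $3,393; credit = $3,650 − $3,393 = $257.
Tuition Credit: 8% of the $61,750 excess over $117,400 is $4,940; credit = $7,800 − $4,940 = $2,860.
Total: $2,425 + $257 + $2,860 = $5,542.

$5,542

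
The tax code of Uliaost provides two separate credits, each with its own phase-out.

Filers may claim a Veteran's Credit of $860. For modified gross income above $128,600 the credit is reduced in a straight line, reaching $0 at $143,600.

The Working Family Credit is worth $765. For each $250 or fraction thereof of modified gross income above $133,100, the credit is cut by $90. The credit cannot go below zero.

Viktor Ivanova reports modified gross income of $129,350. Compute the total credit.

$1,582

Veteran's Credit: $129,350 is $750 into a $15,000 phase-out range, leaving 14,250/15,000 of the credit: $860 × 14,250/15,000 = $817.
Working Family Credit: $129,350 is at or below the $133,100 threshold, so the full $765 applies.
Total: $817 + $765 = $1,582.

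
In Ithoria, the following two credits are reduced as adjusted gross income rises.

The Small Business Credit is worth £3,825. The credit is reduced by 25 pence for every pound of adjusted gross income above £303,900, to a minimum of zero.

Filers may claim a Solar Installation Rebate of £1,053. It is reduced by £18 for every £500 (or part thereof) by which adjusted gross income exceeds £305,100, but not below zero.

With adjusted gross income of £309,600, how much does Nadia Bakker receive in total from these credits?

Small Business Credit: 25% of the £5,700 excess over £303,900 is £1,425; credit = £3,825 − £1,425 = £2,400.
Solar Installation Rebate: income exceeds £305,100 by £4,500, which is 9 full-or-partial £500 increments; reduction = 9 × £18 = £162, leaving £891.
Total: £2,400 + £891 = £3,291.

£3,291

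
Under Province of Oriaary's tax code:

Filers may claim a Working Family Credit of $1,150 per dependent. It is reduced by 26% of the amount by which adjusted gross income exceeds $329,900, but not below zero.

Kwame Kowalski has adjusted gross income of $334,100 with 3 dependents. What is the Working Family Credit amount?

$2,358

Working Family Credit: base = 3 × $1,150 = $3,450. 26% of the $4,200 excess over $329,900 is $1,092; credit = $3,450 − $1,092 = $2,358.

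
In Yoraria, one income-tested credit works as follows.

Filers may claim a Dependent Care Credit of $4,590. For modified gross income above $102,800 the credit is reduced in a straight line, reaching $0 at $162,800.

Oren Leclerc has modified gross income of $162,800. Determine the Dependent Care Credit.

Dependent Care Credit: $162,800 is at or above $162,800, so the credit is $0.

$0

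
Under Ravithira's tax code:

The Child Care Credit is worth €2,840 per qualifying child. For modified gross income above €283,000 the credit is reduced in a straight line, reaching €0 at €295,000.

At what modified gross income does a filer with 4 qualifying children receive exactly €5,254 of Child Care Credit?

€289,450

Full credit = 4 × €2,840 = €11,360.
€5,254 is 5,254/11,360 of the full €11,360, so 6,106/11,360 of the €12,000 range has been used: income = €283,000 + €12,000 × 6,106/11,360 = €289,450.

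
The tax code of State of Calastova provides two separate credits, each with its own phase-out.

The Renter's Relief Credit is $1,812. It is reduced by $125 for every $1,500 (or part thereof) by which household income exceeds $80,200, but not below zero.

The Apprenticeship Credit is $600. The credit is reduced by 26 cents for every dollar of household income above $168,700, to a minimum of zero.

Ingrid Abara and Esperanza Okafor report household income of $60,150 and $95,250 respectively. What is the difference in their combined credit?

Ingrid ($60,150): Renter's Relief Credit: $60,150 is at or below the $80,200 threshold, so the full $1,812 applies. Apprenticeship Credit: $60,150 is at or below the $168,700 threshold, so the full $600 applies. total $1,812 + $600 = $2,412
Esperanza ($95,250): Renter's Relief Credit: income exceeds $80,200 by $15,050, which is 11 full-or-partial $1,500 increments; reduction = 11 × $125 = $1,375, leaving $437. Apprenticeship Credit: $95,250 is at or below the $168,700 threshold, so the full $600 applies. total $437 + $600 = $1,037
Difference: |$2,412 − $1,037| = $1,375.

$1,375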